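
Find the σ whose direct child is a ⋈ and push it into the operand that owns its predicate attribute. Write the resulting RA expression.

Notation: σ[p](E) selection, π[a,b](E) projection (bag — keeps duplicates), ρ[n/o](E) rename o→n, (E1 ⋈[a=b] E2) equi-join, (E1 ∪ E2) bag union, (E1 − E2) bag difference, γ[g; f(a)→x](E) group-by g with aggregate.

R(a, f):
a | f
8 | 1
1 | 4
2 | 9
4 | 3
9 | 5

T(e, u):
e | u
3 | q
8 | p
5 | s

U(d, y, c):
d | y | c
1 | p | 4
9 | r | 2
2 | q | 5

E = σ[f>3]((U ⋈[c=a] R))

σ filters on f, owned by the right side.
E' = (U ⋈[c=a] σ[f>3](R))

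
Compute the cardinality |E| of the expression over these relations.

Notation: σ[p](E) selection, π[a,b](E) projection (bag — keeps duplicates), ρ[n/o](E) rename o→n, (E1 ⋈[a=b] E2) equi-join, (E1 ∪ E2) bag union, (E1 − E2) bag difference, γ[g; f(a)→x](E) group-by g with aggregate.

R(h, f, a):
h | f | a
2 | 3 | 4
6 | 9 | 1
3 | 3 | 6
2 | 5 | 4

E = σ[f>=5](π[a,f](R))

Row counts bottom-up:
  R → 4
  π[a,f](R) → 4
  σ[f>=5](π[a,f](R)) → 2

|E| = 2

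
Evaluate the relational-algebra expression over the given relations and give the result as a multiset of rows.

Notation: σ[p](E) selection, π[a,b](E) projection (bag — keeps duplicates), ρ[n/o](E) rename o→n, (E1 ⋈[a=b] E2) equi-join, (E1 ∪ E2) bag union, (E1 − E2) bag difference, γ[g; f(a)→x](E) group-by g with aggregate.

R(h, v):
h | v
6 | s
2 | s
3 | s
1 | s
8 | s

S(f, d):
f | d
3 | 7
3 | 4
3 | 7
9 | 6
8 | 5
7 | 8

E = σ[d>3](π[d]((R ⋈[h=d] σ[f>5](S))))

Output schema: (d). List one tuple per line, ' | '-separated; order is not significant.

Subexpression sizes:
  R → 5
  S → 6
  σ[f>5](S) → 3
  (R ⋈[h=d] σ[f>5](S)) → 2
  π[d]((R ⋈[h=d] σ[f>5](S))) → 2
  σ[d>3](π[d]((R ⋈[h=d] σ[f>5](S)))) → 2

== RESULT ==
d
6
8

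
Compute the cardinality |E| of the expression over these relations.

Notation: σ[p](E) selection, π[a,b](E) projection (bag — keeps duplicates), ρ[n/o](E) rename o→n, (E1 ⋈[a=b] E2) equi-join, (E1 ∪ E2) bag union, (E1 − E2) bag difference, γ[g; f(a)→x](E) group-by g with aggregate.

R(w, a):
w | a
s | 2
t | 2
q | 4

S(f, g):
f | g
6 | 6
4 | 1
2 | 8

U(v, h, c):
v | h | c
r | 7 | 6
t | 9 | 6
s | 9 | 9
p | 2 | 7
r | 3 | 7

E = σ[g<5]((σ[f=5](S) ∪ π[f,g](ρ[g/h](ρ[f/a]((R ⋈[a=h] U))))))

Stepwise |·|:
  S → 3
  σ[f=5](S) → 0
  R → 3
  U → 5
  (R ⋈[a=h] U) → 2
  ρ[f/a]((R ⋈[a=h] U)) → 2
  ρ[g/h](ρ[f/a]((R ⋈[a=h] U))) → 2
  π[f,g](ρ[g/h](ρ[f/a]((R ⋈[a=h] U)))) → 2
  (σ[f=5](S) ∪ π[f,g](ρ[g/h](ρ[f/a]((R ⋈[a=h] U))))) → 2
  σ[g<5]((σ[f=5](S) ∪ π[f,g](ρ[g/h](ρ[f/a]((R ⋈[a=h] U)))))) → 2

|E| = 2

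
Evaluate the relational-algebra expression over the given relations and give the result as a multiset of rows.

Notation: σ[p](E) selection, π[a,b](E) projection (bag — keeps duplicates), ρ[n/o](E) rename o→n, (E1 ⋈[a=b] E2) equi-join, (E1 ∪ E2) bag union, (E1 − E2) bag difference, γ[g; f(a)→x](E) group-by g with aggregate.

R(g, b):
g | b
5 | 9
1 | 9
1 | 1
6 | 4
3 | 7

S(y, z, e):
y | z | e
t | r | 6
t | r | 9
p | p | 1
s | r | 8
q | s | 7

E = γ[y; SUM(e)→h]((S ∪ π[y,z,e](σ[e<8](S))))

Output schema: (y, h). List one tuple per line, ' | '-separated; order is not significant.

Row counts bottom-up:
  S → 5
  S → 5
  σ[e<8](S) → 3
  π[y,z,e](σ[e<8](S)) → 3
  (S ∪ π[y,z,e](σ[e<8](S))) → 8
  γ[y; SUM(e)→h]((S ∪ π[y,z,e](σ[e<8](S)))) → 4

== RESULT ==
y | h
p | 2
q | 14
s | 8
t | 21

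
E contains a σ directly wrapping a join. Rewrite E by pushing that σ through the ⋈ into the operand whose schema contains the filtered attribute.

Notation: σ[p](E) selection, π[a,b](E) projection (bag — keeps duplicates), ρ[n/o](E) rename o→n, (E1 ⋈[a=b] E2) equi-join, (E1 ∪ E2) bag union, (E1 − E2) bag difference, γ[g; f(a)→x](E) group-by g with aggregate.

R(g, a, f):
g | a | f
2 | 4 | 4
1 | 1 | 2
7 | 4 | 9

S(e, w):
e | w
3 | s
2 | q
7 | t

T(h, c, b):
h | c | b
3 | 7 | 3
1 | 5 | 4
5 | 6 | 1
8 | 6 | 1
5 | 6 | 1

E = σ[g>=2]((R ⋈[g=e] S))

σ filters on g, owned by the left side.
E' = (σ[g>=2](R) ⋈[g=e] S)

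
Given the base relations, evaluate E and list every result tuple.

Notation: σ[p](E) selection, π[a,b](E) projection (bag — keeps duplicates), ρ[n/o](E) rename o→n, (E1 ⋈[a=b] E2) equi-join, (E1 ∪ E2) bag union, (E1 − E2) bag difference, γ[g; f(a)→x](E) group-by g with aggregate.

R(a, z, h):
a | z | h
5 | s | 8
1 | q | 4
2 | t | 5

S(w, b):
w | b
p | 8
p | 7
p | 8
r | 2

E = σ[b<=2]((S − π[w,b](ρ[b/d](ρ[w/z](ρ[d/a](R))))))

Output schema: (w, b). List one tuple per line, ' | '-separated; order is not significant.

Subexpression sizes:
  S → 4
  R → 3
  ρ[d/a](R) → 3
  ρ[w/z](ρ[d/a](R)) → 3
  ρ[b/d](ρ[w/z](ρ[d/a](R))) → 3
  π[w,b](ρ[b/d](ρ[w/z](ρ[d/a](R)))) → 3
  (S − π[w,b](ρ[b/d](ρ[w/z](ρ[d/a](R))))) → 4
  σ[b<=2]((S − π[w,b](ρ[b/d](ρ[w/z](ρ[d/a](R)))))) → 1

== RESULT ==
w | b
r | 2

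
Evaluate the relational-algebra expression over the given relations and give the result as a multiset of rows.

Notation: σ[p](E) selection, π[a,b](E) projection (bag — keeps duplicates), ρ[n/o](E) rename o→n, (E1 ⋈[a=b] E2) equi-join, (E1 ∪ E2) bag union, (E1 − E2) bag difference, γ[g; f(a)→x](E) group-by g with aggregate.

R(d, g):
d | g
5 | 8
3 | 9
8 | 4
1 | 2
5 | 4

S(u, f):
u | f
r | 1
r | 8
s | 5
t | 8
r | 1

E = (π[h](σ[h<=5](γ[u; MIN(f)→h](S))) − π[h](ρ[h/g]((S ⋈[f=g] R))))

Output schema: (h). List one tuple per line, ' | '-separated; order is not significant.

Subexpression sizes:
  S → 5
  γ[u; MIN(f)→h](S) → 3
  σ[h<=5](γ[u; MIN(f)→h](S)) → 2
  π[h](σ[h<=5](γ[u; MIN(f)→h](S))) → 2
  S → 5
  R → 5
  (S ⋈[f=g] R) → 2
  ρ[h/g]((S ⋈[f=g] R)) → 2
  π[h](ρ[h/g]((S ⋈[f=g] R))) → 2
  (π[h](σ[h<=5](γ[u; MIN(f)→h](S))) − π[h](ρ[h/g]((S ⋈[f=g] R)))) → 2

== RESULT ==
h
1
5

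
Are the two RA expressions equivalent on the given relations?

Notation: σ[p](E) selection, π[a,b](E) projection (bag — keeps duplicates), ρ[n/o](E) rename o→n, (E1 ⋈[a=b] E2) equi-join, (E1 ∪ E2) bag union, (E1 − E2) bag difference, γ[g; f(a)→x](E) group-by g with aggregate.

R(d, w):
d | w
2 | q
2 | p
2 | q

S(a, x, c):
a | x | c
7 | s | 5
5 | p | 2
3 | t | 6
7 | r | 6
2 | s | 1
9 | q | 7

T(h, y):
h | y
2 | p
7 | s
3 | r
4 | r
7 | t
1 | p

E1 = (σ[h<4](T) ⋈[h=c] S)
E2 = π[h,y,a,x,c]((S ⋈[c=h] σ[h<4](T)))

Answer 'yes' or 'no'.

E1 stepwise |·|:
  T → 6
  σ[h<4](T) → 3
  S → 6
  (σ[h<4](T) ⋈[h=c] S) → 2
E2 stepwise |·|:
  S → 6
  T → 6
  σ[h<4](T) → 3
  (S ⋈[c=h] σ[h<4](T)) → 2
  π[h,y,a,x,c]((S ⋈[c=h] σ[h<4](T))) → 2

E1 and E2 produce the same multiset:
h | y | a | x | c
1 | p | 2 | s | 1
2 | p | 5 | p | 2

yes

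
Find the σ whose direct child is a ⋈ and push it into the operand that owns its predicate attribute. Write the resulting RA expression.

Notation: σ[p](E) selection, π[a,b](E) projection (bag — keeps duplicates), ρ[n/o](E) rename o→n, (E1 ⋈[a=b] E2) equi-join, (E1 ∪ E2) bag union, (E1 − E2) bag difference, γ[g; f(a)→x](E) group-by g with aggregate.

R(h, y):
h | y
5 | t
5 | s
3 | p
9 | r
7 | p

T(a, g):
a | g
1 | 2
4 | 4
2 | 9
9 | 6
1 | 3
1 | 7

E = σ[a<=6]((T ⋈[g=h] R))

σ filters on a, owned by the left side.
E' = (σ[a<=6](T) ⋈[g=h] R)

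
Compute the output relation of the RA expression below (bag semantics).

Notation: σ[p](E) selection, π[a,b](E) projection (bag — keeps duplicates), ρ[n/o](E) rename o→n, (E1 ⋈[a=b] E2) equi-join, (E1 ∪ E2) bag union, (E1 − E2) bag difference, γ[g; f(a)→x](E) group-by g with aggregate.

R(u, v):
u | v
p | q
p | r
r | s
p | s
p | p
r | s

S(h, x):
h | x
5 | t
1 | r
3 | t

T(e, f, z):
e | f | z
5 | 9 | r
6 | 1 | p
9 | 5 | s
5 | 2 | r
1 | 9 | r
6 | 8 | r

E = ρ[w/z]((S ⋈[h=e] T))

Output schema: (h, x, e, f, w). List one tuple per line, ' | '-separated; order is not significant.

Row counts bottom-up:
  S → 3
  T → 6
  (S ⋈[h=e] T) → 3
  ρ[w/z]((S ⋈[h=e] T)) → 3

== RESULT ==
h | x | e | f | w
1 | r | 1 | 9 | r
5 | t | 5 | 2 | r
5 | t | 5 | 9 | r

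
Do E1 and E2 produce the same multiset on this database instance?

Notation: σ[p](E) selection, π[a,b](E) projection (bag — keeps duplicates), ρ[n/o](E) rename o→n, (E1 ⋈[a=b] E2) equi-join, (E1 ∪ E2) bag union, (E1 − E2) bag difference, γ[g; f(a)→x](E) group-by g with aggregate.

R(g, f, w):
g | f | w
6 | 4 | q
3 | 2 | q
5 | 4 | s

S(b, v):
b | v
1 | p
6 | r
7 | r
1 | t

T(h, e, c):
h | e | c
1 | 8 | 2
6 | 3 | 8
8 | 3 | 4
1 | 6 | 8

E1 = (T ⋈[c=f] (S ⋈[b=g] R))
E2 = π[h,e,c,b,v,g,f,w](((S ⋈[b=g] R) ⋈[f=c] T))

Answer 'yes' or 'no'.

E1 row counts bottom-up:
  T → 4
  S → 4
  R → 3
  (S ⋈[b=g] R) → 1
  (T ⋈[c=f] (S ⋈[b=g] R)) → 1
E2 row counts bottom-up:
  S → 4
  R → 3
  (S ⋈[b=g] R) → 1
  T → 4
  ((S ⋈[b=g] R) ⋈[f=c] T) → 1
  π[h,e,c,b,v,g,f,w](((S ⋈[b=g] R) ⋈[f=c] T)) → 1

E1 and E2 produce the same multiset:
h | e | c | b | v | g | f | w
8 | 3 | 4 | 6 | r | 6 | 4 | q

yes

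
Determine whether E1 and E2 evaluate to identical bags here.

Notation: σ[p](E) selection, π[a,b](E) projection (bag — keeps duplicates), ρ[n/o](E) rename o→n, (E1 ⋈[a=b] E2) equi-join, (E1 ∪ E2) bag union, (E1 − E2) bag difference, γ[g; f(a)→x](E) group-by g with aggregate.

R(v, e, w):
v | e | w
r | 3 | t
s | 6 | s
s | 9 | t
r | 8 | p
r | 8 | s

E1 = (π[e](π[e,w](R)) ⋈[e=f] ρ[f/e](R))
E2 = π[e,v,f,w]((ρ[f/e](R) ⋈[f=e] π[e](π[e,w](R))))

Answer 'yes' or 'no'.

E1 subexpression sizes:
  R → 5
  π[e,w](R) → 5
  π[e](π[e,w](R)) → 5
  R → 5
  ρ[f/e](R) → 5
  (π[e](π[e,w](R)) ⋈[e=f] ρ[f/e](R)) → 7
E2 subexpression sizes:
  R → 5
  ρ[f/e](R) → 5
  R → 5
  π[e,w](R) → 5
  π[e](π[e,w](R)) → 5
  (ρ[f/e](R) ⋈[f=e] π[e](π[e,w](R))) → 7
  π[e,v,f,w]((ρ[f/e](R) ⋈[f=e] π[e](π[e,w](R)))) → 7

E1 and E2 produce the same multiset:
e | v | f | w
3 | r | 3 | t
6 | s | 6 | s
8 | r | 8 | p
8 | r | 8 | p
8 | r | 8 | s
8 | r | 8 | s
9 | s | 9 | t

yes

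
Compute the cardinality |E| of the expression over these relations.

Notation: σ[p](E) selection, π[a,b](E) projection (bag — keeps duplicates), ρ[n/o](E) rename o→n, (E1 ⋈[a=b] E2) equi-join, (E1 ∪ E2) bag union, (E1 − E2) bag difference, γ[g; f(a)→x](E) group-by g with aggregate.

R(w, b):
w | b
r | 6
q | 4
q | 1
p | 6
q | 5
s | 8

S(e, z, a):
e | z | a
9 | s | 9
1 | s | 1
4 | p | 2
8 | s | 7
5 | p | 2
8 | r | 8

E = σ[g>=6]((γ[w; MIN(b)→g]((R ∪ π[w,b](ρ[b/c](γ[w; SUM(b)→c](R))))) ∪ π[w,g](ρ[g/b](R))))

Stepwise |·|:
  R → 6
  R → 6
  γ[w; SUM(b)→c](R) → 4
  ρ[b/c](γ[w; SUM(b)→c](R)) → 4
  π[w,b](ρ[b/c](γ[w; SUM(b)→c](R))) → 4
  (R ∪ π[w,b](ρ[b/c](γ[w; SUM(b)→c](R)))) → 10
  γ[w; MIN(b)→g]((R ∪ π[w,b](ρ[b/c](γ[w; SUM(b)→c](R))))) → 4
  R → 6
  ρ[g/b](R) → 6
  π[w,g](ρ[g/b](R)) → 6
  (γ[w; MIN(b)→g]((R ∪ π[w,b](ρ[b/c](γ[w; SUM(b)→c](R))))) ∪ π[w,g](ρ[g/b](R))) → 10
  σ[g>=6]((γ[w; MIN(b)→g]((R ∪ π[w,b](ρ[b/c](γ[w; SUM(b)→c](R))))) ∪ π[w,g](ρ[g/b](R)))) → 6

|E| = 6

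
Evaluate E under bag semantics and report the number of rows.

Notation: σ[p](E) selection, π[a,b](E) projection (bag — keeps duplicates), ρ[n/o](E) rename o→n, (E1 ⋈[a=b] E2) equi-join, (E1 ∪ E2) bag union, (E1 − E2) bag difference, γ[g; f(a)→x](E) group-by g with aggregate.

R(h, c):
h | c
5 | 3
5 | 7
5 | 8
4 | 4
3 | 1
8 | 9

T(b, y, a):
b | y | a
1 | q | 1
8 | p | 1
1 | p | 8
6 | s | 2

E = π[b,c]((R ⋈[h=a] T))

Row counts bottom-up:
  R → 6
  T → 4
  (R ⋈[h=a] T) → 1
  π[b,c]((R ⋈[h=a] T)) → 1

|E| = 1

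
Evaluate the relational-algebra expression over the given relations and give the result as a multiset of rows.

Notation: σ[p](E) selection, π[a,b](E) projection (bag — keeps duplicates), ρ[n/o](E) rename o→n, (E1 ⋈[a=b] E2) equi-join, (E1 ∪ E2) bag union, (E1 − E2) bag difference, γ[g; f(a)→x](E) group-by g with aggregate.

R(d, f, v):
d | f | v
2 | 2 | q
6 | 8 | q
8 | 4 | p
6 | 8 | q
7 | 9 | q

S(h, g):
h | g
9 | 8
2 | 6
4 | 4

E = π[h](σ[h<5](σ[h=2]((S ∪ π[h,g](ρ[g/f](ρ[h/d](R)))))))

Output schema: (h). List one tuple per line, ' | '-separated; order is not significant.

Per-node cardinality:
  S → 3
  R → 5
  ρ[h/d](R) → 5
  ρ[g/f](ρ[h/d](R)) → 5
  π[h,g](ρ[g/f](ρ[h/d](R))) → 5
  (S ∪ π[h,g](ρ[g/f](ρ[h/d](R)))) → 8
  σ[h=2]((S ∪ π[h,g](ρ[g/f](ρ[h/d](R))))) → 2
  σ[h<5](σ[h=2]((S ∪ π[h,g](ρ[g/f](ρ[h/d](R)))))) → 2
  π[h](σ[h<5](σ[h=2]((S ∪ π[h,g](ρ[g/f](ρ[h/d](R))))))) → 2

== RESULT ==
h
2
2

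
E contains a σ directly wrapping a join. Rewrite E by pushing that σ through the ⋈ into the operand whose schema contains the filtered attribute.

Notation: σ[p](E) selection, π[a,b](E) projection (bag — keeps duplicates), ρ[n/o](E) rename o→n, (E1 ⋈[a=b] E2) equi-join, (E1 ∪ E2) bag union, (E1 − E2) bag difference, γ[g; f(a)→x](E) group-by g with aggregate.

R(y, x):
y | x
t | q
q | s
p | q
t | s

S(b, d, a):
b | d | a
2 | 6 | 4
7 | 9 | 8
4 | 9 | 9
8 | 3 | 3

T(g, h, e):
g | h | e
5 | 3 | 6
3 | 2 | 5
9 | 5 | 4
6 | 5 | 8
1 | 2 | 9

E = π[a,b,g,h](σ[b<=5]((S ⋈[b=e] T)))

σ filters on b, owned by the left side.
E' = π[a,b,g,h]((σ[b<=5](S) ⋈[b=e] T))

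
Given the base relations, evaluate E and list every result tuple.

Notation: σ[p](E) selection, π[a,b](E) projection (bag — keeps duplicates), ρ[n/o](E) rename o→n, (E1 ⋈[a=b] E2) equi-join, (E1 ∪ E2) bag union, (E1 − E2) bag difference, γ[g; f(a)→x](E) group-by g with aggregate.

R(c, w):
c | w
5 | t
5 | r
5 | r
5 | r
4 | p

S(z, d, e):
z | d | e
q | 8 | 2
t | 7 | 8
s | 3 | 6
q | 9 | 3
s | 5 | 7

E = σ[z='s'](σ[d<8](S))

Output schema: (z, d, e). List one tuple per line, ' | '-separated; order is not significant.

Per-node cardinality:
  S → 5
  σ[d<8](S) → 3
  σ[z='s'](σ[d<8](S)) → 2

== RESULT ==
z | d | e
s | 3 | 6
s | 5 | 7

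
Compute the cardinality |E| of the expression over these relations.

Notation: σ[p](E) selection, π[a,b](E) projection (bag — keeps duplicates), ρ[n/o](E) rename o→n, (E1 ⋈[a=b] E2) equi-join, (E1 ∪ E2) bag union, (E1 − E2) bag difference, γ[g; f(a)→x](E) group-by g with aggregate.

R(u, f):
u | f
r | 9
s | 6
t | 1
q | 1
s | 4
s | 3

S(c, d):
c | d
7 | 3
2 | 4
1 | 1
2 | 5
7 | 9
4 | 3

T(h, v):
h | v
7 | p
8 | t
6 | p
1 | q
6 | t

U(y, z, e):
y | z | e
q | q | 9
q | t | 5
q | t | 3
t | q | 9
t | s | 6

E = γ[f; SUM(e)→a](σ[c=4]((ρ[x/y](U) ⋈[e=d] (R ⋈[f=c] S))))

Per-node cardinality:
  U → 5
  ρ[x/y](U) → 5
  R → 6
  S → 6
  (R ⋈[f=c] S) → 3
  (ρ[x/y](U) ⋈[e=d] (R ⋈[f=c] S)) → 1
  σ[c=4]((ρ[x/y](U) ⋈[e=d] (R ⋈[f=c] S))) → 1
  γ[f; SUM(e)→a](σ[c=4]((ρ[x/y](U) ⋈[e=d] (R ⋈[f=c] S)))) → 1

|E| = 1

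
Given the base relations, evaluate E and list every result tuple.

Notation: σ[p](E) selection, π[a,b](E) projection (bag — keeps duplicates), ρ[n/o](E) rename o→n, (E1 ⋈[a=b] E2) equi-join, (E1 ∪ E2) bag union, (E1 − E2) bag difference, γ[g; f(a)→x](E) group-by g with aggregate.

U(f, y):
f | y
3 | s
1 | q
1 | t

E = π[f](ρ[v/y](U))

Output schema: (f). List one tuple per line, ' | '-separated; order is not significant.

Row counts bottom-up:
  U → 3
  ρ[v/y](U) → 3
  π[f](ρ[v/y](U)) → 3

== RESULT ==
f
1
1
3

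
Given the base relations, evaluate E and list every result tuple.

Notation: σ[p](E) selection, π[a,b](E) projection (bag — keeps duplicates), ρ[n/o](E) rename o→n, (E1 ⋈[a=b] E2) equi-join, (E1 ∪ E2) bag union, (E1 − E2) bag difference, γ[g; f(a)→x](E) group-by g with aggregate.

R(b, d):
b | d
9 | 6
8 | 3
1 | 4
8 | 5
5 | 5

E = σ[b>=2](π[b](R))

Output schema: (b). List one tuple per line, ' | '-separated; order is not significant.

Per-node cardinality:
  R → 5
  π[b](R) → 5
  σ[b>=2](π[b](R)) → 4

== RESULT ==
b
5
8
8
9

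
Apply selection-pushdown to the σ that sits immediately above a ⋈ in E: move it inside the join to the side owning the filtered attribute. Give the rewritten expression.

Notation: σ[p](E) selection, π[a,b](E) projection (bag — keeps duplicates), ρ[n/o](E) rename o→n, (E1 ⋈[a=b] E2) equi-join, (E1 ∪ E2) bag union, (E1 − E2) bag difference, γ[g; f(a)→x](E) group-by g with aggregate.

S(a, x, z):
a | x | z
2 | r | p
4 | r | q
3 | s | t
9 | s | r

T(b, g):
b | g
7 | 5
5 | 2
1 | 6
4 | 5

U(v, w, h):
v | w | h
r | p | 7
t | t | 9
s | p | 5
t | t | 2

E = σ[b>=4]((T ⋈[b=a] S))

σ filters on b, owned by the left side.
E' = (σ[b>=4](T) ⋈[b=a] S)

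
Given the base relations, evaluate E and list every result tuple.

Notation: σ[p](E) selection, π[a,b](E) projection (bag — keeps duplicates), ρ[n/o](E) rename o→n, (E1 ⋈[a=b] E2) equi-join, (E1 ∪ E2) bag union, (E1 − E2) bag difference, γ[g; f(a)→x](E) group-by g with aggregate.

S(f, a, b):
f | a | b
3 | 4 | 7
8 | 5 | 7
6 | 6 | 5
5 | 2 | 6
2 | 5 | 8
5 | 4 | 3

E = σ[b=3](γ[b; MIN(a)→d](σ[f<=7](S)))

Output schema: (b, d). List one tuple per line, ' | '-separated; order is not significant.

Per-node cardinality:
  S → 6
  σ[f<=7](S) → 5
  γ[b; MIN(a)→d](σ[f<=7](S)) → 5
  σ[b=3](γ[b; MIN(a)→d](σ[f<=7](S))) → 1

== RESULT ==
b | d
3 | 4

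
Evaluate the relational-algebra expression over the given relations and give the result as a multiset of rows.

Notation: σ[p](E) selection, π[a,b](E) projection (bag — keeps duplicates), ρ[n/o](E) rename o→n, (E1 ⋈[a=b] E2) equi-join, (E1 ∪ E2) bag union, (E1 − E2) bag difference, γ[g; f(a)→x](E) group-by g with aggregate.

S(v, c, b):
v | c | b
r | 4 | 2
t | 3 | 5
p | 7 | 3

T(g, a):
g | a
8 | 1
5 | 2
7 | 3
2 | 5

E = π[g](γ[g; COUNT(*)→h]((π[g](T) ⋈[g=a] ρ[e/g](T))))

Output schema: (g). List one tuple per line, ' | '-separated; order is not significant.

Subexpression sizes:
  T → 4
  π[g](T) → 4
  T → 4
  ρ[e/g](T) → 4
  (π[g](T) ⋈[g=a] ρ[e/g](T)) → 2
  γ[g; COUNT(*)→h]((π[g](T) ⋈[g=a] ρ[e/g](T))) → 2
  π[g](γ[g; COUNT(*)→h]((π[g](T) ⋈[g=a] ρ[e/g](T)))) → 2

== RESULT ==
g
2
5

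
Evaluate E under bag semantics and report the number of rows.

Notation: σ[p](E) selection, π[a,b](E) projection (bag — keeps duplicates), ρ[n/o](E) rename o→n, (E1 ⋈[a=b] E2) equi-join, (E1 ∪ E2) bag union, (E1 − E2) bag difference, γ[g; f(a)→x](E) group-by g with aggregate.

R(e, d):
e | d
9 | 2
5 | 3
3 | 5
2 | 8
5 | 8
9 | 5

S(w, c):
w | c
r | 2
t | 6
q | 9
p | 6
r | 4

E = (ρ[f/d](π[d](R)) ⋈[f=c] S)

Row counts bottom-up:
  R → 6
  π[d](R) → 6
  ρ[f/d](π[d](R)) → 6
  S → 5
  (ρ[f/d](π[d](R)) ⋈[f=c] S) → 1

|E| = 1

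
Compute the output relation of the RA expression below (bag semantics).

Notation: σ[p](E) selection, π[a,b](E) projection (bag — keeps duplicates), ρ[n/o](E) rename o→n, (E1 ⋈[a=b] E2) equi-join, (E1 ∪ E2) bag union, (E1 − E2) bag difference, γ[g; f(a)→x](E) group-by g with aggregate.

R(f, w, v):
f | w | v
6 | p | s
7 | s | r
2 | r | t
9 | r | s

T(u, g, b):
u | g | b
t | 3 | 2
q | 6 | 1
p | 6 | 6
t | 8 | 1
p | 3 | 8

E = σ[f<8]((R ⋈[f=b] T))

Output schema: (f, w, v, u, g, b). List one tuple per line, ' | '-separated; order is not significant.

Stepwise |·|:
  R → 4
  T → 5
  (R ⋈[f=b] T) → 2
  σ[f<8]((R ⋈[f=b] T)) → 2

== RESULT ==
f | w | v | u | g | b
2 | r | t | t | 3 | 2
6 | p | s | p | 6 | 6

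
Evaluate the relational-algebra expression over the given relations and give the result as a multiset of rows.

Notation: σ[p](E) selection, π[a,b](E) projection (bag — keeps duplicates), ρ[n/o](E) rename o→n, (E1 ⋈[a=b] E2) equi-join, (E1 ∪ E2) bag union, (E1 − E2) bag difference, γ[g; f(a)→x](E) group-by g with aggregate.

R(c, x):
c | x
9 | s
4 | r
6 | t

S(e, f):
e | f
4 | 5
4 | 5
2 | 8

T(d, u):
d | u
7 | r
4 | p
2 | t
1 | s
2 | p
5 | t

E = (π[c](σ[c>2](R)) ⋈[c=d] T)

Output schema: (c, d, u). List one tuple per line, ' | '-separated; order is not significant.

Stepwise |·|:
  R → 3
  σ[c>2](R) → 3
  π[c](σ[c>2](R)) → 3
  T → 6
  (π[c](σ[c>2](R)) ⋈[c=d] T) → 1

== RESULT ==
c | d | u
4 | 4 | p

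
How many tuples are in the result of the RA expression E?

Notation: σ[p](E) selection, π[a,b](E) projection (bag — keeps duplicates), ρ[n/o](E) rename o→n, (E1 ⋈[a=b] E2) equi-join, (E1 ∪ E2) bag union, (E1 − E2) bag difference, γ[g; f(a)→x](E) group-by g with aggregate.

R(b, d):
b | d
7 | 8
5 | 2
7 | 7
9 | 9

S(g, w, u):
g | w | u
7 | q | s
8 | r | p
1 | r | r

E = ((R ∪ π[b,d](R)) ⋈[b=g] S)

Stepwise |·|:
  R → 4
  R → 4
  π[b,d](R) → 4
  (R ∪ π[b,d](R)) → 8
  S → 3
  ((R ∪ π[b,d](R)) ⋈[b=g] S) → 4

|E| = 4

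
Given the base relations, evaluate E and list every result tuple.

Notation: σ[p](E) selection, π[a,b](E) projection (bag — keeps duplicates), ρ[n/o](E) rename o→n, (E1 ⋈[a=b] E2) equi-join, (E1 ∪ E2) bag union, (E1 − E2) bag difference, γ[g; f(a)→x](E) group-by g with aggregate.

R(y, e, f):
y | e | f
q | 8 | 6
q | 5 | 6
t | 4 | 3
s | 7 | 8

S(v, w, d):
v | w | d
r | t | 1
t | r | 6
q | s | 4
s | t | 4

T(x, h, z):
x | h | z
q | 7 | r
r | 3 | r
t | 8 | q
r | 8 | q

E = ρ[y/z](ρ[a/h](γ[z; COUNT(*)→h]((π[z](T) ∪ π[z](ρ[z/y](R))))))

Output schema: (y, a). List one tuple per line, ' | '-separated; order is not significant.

Stepwise |·|:
  T → 4
  π[z](T) → 4
  R → 4
  ρ[z/y](R) → 4
  π[z](ρ[z/y](R)) → 4
  (π[z](T) ∪ π[z](ρ[z/y](R))) → 8
  γ[z; COUNT(*)→h]((π[z](T) ∪ π[z](ρ[z/y](R)))) → 4
  ρ[a/h](γ[z; COUNT(*)→h]((π[z](T) ∪ π[z](ρ[z/y](R))))) → 4
  ρ[y/z](ρ[a/h](γ[z; COUNT(*)→h]((π[z](T) ∪ π[z](ρ[z/y](R)))))) → 4

== RESULT ==
y | a
q | 4
r | 2
s | 1
t | 1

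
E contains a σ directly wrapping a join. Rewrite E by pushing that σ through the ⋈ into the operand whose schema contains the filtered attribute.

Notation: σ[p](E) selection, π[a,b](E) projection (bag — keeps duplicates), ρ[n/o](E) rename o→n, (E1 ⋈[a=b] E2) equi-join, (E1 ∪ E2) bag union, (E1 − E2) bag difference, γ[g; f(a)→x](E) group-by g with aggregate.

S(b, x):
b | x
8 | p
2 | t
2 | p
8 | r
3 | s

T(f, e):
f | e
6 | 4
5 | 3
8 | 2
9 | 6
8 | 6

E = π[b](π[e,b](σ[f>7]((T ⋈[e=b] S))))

σ filters on f, owned by the left side.
E' = π[b](π[e,b]((σ[f>7](T) ⋈[e=b] S)))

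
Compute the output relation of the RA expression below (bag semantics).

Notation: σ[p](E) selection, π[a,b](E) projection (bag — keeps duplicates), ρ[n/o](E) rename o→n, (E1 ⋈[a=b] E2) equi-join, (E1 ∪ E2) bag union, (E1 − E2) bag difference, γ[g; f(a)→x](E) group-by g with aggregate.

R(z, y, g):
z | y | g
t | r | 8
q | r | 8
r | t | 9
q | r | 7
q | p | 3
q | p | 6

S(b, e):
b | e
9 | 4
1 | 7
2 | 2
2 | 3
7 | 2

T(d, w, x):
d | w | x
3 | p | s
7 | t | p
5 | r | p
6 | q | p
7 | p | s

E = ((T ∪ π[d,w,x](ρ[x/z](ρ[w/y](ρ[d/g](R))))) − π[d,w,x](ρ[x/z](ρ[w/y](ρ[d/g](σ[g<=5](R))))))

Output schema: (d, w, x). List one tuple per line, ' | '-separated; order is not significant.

Row counts bottom-up:
  T → 5
  R → 6
  ρ[d/g](R) → 6
  ρ[w/y](ρ[d/g](R)) → 6
  ρ[x/z](ρ[w/y](ρ[d/g](R))) → 6
  π[d,w,x](ρ[x/z](ρ[w/y](ρ[d/g](R)))) → 6
  (T ∪ π[d,w,x](ρ[x/z](ρ[w/y](ρ[d/g](R))))) → 11
  R → 6
  σ[g<=5](R) → 1
  ρ[d/g](σ[g<=5](R)) → 1
  ρ[w/y](ρ[d/g](σ[g<=5](R))) → 1
  ρ[x/z](ρ[w/y](ρ[d/g](σ[g<=5](R)))) → 1
  π[d,w,x](ρ[x/z](ρ[w/y](ρ[d/g](σ[g<=5](R))))) → 1
  ((T ∪ π[d,w,x](ρ[x/z](ρ[w/y](ρ[d/g](R))))) − π[d,w,x](ρ[x/z](ρ[w/y](ρ[d/g](σ[g<=5](R)))))) → 10

== RESULT ==
d | w | x
3 | p | s
5 | r | p
6 | p | q
6 | q | p
7 | p | s
7 | r | q
7 | t | p
8 | r | q
8 | r | t
9 | t | r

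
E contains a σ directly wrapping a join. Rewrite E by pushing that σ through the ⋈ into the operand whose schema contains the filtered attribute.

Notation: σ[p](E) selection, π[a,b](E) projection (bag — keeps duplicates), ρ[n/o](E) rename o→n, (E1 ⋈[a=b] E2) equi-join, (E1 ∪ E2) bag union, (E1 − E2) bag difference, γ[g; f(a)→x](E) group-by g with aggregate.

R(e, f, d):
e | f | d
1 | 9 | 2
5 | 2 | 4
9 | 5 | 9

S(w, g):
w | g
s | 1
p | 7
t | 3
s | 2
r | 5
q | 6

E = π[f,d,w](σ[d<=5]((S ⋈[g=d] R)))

σ filters on d, owned by the right side.
E' = π[f,d,w]((S ⋈[g=d] σ[d<=5](R)))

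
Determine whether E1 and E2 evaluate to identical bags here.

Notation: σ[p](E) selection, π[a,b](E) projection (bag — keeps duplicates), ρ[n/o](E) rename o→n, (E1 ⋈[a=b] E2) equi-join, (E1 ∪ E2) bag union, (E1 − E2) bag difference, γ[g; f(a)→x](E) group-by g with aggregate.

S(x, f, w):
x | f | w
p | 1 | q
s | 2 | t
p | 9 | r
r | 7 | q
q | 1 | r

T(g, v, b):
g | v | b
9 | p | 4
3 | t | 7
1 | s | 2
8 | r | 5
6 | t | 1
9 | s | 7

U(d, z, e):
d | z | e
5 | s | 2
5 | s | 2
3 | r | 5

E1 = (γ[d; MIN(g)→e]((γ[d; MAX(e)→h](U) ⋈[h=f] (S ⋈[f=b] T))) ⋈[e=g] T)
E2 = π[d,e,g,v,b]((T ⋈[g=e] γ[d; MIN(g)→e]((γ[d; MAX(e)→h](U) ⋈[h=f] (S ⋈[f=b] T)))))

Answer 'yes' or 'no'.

E1 subexpression sizes:
  U → 3
  γ[d; MAX(e)→h](U) → 2
  S → 5
  T → 6
  (S ⋈[f=b] T) → 5
  (γ[d; MAX(e)→h](U) ⋈[h=f] (S ⋈[f=b] T)) → 1
  γ[d; MIN(g)→e]((γ[d; MAX(e)→h](U) ⋈[h=f] (S ⋈[f=b] T))) → 1
  T → 6
  (γ[d; MIN(g)→e]((γ[d; MAX(e)→h](U) ⋈[h=f] (S ⋈[f=b] T))) ⋈[e=g] T) → 1
E2 subexpression sizes:
  T → 6
  U → 3
  γ[d; MAX(e)→h](U) → 2
  S → 5
  T → 6
  (S ⋈[f=b] T) → 5
  (γ[d; MAX(e)→h](U) ⋈[h=f] (S ⋈[f=b] T)) → 1
  γ[d; MIN(g)→e]((γ[d; MAX(e)→h](U) ⋈[h=f] (S ⋈[f=b] T))) → 1
  (T ⋈[g=e] γ[d; MIN(g)→e]((γ[d; MAX(e)→h](U) ⋈[h=f] (S ⋈[f=b] T)))) → 1
  π[d,e,g,v,b]((T ⋈[g=e] γ[d; MIN(g)→e]((γ[d; MAX(e)→h](U) ⋈[h=f] (S ⋈[f=b] T))))) → 1

E1 and E2 produce the same multiset:
d | e | g | v | b
5 | 1 | 1 | s | 2

yes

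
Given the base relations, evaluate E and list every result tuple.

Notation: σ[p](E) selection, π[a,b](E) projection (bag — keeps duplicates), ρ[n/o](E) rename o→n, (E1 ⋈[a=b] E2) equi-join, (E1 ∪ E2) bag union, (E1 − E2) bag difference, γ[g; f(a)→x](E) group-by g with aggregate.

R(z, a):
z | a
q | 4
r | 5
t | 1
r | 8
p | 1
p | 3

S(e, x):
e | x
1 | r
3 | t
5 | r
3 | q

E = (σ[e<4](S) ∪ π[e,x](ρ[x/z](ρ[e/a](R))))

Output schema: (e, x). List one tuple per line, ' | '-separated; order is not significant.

Row counts bottom-up:
  S → 4
  σ[e<4](S) → 3
  R → 6
  ρ[e/a](R) → 6
  ρ[x/z](ρ[e/a](R)) → 6
  π[e,x](ρ[x/z](ρ[e/a](R))) → 6
  (σ[e<4](S) ∪ π[e,x](ρ[x/z](ρ[e/a](R)))) → 9

== RESULT ==
e | x
1 | p
1 | r
1 | t
3 | p
3 | q
3 | t
4 | q
5 | r
8 | r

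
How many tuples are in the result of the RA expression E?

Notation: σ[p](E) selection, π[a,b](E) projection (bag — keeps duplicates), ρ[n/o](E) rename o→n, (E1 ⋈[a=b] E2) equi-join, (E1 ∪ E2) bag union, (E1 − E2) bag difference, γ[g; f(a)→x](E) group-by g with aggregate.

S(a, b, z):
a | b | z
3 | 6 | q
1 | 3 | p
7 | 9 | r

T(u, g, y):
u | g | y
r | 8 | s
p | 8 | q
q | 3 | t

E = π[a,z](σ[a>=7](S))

Per-node cardinality:
  S → 3
  σ[a>=7](S) → 1
  π[a,z](σ[a>=7](S)) → 1

|E| = 1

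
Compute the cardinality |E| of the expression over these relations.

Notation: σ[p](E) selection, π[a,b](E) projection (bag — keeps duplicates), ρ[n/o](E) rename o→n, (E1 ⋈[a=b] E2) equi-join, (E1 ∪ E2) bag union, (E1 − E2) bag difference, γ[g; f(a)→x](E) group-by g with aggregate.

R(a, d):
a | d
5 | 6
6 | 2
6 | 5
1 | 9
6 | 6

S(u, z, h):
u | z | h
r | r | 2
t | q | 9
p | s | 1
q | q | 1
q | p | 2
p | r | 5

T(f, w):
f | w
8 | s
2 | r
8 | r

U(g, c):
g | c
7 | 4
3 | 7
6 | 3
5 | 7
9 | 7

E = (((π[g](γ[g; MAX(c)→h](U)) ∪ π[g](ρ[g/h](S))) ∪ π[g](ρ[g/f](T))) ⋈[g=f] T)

Per-node cardinality:
  U → 5
  γ[g; MAX(c)→h](U) → 5
  π[g](γ[g; MAX(c)→h](U)) → 5
  S → 6
  ρ[g/h](S) → 6
  π[g](ρ[g/h](S)) → 6
  (π[g](γ[g; MAX(c)→h](U)) ∪ π[g](ρ[g/h](S))) → 11
  T → 3
  ρ[g/f](T) → 3
  π[g](ρ[g/f](T)) → 3
  ((π[g](γ[g; MAX(c)→h](U)) ∪ π[g](ρ[g/h](S))) ∪ π[g](ρ[g/f](T))) → 14
  T → 3
  (((π[g](γ[g; MAX(c)→h](U)) ∪ π[g](ρ[g/h](S))) ∪ π[g](ρ[g/f](T))) ⋈[g=f] T) → 7

|E| = 7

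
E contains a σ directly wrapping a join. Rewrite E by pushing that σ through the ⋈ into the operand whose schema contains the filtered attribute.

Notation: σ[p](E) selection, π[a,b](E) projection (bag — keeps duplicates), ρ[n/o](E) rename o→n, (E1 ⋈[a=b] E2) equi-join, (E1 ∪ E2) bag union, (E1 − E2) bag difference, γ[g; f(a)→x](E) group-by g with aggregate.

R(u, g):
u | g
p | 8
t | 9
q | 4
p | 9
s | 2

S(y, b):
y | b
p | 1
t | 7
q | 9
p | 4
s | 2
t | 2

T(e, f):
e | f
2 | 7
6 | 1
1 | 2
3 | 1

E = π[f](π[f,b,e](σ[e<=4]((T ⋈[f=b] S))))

σ filters on e, owned by the left side.
E' = π[f](π[f,b,e]((σ[e<=4](T) ⋈[f=b] S)))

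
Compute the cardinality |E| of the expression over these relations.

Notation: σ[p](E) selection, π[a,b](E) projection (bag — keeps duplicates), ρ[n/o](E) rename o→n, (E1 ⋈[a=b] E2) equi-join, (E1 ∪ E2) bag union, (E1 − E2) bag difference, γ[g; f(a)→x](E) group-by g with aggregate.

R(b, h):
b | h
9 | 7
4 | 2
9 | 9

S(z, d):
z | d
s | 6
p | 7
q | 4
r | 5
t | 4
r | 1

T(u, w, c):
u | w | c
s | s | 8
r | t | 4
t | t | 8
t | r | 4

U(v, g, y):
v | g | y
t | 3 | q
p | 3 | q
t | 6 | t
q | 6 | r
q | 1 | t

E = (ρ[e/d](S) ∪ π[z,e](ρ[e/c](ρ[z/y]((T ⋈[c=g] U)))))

Row counts bottom-up:
  S → 6
  ρ[e/d](S) → 6
  T → 4
  U → 5
  (T ⋈[c=g] U) → 0
  ρ[z/y]((T ⋈[c=g] U)) → 0
  ρ[e/c](ρ[z/y]((T ⋈[c=g] U))) → 0
  π[z,e](ρ[e/c](ρ[z/y]((T ⋈[c=g] U)))) → 0
  (ρ[e/d](S) ∪ π[z,e](ρ[e/c](ρ[z/y]((T ⋈[c=g] U))))) → 6

|E| = 6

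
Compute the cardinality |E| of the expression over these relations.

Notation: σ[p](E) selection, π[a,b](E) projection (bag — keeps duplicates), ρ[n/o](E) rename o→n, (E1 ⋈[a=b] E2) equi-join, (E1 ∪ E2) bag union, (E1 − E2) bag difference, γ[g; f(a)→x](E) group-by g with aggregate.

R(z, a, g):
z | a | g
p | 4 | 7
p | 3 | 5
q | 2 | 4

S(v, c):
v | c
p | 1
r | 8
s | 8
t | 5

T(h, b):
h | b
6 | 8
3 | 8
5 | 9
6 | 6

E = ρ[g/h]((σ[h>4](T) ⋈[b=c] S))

Stepwise |·|:
  T → 4
  σ[h>4](T) → 3
  S → 4
  (σ[h>4](T) ⋈[b=c] S) → 2
  ρ[g/h]((σ[h>4](T) ⋈[b=c] S)) → 2

|E| = 2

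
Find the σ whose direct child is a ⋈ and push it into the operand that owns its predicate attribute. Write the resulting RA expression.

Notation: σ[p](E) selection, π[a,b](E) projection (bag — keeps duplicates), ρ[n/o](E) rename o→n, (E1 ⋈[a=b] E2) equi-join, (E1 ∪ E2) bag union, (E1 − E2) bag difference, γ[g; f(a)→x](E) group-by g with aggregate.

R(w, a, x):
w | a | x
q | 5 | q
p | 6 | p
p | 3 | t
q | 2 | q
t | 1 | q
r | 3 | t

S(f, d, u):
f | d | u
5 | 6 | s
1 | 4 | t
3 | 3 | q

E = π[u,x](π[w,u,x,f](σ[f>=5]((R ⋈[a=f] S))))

σ filters on f, owned by the right side.
E' = π[u,x](π[w,u,x,f]((R ⋈[a=f] σ[f>=5](S))))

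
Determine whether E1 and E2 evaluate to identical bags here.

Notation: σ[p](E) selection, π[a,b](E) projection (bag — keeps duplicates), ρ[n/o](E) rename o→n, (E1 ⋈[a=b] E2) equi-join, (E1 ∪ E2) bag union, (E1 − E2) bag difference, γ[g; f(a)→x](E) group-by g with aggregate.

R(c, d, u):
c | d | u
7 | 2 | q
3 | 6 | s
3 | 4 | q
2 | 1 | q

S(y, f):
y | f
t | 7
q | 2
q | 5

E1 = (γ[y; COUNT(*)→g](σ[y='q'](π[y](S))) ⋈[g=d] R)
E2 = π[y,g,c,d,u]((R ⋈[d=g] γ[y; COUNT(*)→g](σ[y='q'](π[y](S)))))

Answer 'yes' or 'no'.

E1 stepwise |·|:
  S → 3
  π[y](S) → 3
  σ[y='q'](π[y](S)) → 2
  γ[y; COUNT(*)→g](σ[y='q'](π[y](S))) → 1
  R → 4
  (γ[y; COUNT(*)→g](σ[y='q'](π[y](S))) ⋈[g=d] R) → 1
E2 stepwise |·|:
  R → 4
  S → 3
  π[y](S) → 3
  σ[y='q'](π[y](S)) → 2
  γ[y; COUNT(*)→g](σ[y='q'](π[y](S))) → 1
  (R ⋈[d=g] γ[y; COUNT(*)→g](σ[y='q'](π[y](S)))) → 1
  π[y,g,c,d,u]((R ⋈[d=g] γ[y; COUNT(*)→g](σ[y='q'](π[y](S))))) → 1

E1 and E2 produce the same multiset:
y | g | c | d | u
q | 2 | 7 | 2 | q

yes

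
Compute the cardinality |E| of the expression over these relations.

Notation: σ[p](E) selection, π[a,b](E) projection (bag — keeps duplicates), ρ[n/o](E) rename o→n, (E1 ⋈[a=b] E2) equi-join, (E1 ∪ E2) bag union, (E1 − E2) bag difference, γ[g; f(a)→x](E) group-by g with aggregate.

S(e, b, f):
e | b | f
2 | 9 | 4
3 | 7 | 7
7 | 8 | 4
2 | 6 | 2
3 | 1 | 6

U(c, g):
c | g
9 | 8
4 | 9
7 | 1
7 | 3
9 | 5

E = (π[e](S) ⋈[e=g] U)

Row counts bottom-up:
  S → 5
  π[e](S) → 5
  U → 5
  (π[e](S) ⋈[e=g] U) → 2

|E| = 2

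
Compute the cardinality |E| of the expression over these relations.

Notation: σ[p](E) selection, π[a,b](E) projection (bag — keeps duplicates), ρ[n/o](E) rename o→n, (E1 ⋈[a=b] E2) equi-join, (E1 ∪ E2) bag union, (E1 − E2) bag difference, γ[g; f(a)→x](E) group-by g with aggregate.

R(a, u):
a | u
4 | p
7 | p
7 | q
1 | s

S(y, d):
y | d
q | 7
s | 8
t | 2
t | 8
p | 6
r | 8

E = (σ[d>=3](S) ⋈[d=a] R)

Subexpression sizes:
  S → 6
  σ[d>=3](S) → 5
  R → 4
  (σ[d>=3](S) ⋈[d=a] R) → 2

|E| = 2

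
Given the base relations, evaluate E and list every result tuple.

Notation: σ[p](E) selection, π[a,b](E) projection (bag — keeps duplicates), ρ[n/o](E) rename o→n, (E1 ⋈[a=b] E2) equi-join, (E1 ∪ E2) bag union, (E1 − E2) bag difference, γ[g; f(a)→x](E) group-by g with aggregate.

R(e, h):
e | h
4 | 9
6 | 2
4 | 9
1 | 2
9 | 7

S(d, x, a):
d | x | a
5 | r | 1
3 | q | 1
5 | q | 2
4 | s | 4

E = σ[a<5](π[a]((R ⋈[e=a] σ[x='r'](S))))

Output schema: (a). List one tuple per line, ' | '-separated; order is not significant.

Subexpression sizes:
  R → 5
  S → 4
  σ[x='r'](S) → 1
  (R ⋈[e=a] σ[x='r'](S)) → 1
  π[a]((R ⋈[e=a] σ[x='r'](S))) → 1
  σ[a<5](π[a]((R ⋈[e=a] σ[x='r'](S)))) → 1

== RESULT ==
a
1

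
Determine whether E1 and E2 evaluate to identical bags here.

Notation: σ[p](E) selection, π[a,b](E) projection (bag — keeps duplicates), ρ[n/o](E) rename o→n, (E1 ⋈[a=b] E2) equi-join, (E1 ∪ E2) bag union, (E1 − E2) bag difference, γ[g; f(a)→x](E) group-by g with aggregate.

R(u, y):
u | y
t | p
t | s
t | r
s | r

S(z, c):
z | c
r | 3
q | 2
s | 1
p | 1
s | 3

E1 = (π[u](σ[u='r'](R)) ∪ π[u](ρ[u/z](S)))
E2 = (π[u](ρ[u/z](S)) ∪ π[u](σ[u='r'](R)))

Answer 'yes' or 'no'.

E1 row counts bottom-up:
  R → 4
  σ[u='r'](R) → 0
  π[u](σ[u='r'](R)) → 0
  S → 5
  ρ[u/z](S) → 5
  π[u](ρ[u/z](S)) → 5
  (π[u](σ[u='r'](R)) ∪ π[u](ρ[u/z](S))) → 5
E2 row counts bottom-up:
  S → 5
  ρ[u/z](S) → 5
  π[u](ρ[u/z](S)) → 5
  R → 4
  σ[u='r'](R) → 0
  π[u](σ[u='r'](R)) → 0
  (π[u](ρ[u/z](S)) ∪ π[u](σ[u='r'](R))) → 5

E1 and E2 produce the same multiset:
u
p
q
r
s
s

yes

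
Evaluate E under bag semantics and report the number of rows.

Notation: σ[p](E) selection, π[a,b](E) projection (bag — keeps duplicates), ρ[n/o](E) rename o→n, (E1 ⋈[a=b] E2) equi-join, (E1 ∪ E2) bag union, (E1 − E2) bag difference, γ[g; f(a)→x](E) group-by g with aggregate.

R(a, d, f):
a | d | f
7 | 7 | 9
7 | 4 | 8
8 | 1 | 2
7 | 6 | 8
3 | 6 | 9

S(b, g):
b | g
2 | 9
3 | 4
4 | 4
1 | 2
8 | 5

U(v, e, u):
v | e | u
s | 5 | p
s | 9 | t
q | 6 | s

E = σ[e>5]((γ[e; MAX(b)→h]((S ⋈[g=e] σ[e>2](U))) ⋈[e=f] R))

Subexpression sizes:
  S → 5
  U → 3
  σ[e>2](U) → 3
  (S ⋈[g=e] σ[e>2](U)) → 2
  γ[e; MAX(b)→h]((S ⋈[g=e] σ[e>2](U))) → 2
  R → 5
  (γ[e; MAX(b)→h]((S ⋈[g=e] σ[e>2](U))) ⋈[e=f] R) → 2
  σ[e>5]((γ[e; MAX(b)→h]((S ⋈[g=e] σ[e>2](U))) ⋈[e=f] R)) → 2

|E| = 2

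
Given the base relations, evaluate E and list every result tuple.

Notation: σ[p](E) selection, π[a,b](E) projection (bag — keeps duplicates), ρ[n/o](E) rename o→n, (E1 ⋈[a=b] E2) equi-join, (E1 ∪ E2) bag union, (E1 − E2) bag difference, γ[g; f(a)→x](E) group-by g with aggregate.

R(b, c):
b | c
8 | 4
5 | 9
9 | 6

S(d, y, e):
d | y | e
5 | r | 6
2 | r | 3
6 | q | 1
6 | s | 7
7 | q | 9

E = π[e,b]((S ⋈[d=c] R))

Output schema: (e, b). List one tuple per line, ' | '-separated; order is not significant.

Stepwise |·|:
  S → 5
  R → 3
  (S ⋈[d=c] R) → 2
  π[e,b]((S ⋈[d=c] R)) → 2

== RESULT ==
e | b
1 | 9
7 | 9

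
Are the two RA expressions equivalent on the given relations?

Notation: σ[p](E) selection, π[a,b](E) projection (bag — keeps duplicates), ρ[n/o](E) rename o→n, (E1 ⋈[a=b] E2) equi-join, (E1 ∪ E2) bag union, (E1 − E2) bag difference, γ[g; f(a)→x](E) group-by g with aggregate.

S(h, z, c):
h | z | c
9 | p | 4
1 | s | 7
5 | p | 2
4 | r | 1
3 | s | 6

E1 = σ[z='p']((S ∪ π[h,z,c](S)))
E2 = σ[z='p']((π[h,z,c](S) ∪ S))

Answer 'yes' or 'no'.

E1 stepwise |·|:
  S → 5
  S → 5
  π[h,z,c](S) → 5
  (S ∪ π[h,z,c](S)) → 10
  σ[z='p']((S ∪ π[h,z,c](S))) → 4
E2 stepwise |·|:
  S → 5
  π[h,z,c](S) → 5
  S → 5
  (π[h,z,c](S) ∪ S) → 10
  σ[z='p']((π[h,z,c](S) ∪ S)) → 4

E1 and E2 produce the same multiset:
h | z | c
5 | p | 2
5 | p | 2
9 | p | 4
9 | p | 4

yes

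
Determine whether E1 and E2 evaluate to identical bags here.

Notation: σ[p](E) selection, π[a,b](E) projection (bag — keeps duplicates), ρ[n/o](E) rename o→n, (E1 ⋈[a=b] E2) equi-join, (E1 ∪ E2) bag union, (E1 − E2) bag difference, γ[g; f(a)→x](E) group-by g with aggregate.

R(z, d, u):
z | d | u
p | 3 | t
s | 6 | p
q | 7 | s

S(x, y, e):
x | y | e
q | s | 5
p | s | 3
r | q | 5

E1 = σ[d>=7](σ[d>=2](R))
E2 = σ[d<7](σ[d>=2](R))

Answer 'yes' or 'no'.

E1 stepwise |·|:
  R → 3
  σ[d>=2](R) → 3
  σ[d>=7](σ[d>=2](R)) → 1
E2 stepwise |·|:
  R → 3
  σ[d>=2](R) → 3
  σ[d<7](σ[d>=2](R)) → 2

E1 result:
z | d | u
q | 7 | s
E2 result:
z | d | u
p | 3 | t
s | 6 | p
Witness: ('s', 6, 'p') appears 0× in E1 but 1× in E2.

no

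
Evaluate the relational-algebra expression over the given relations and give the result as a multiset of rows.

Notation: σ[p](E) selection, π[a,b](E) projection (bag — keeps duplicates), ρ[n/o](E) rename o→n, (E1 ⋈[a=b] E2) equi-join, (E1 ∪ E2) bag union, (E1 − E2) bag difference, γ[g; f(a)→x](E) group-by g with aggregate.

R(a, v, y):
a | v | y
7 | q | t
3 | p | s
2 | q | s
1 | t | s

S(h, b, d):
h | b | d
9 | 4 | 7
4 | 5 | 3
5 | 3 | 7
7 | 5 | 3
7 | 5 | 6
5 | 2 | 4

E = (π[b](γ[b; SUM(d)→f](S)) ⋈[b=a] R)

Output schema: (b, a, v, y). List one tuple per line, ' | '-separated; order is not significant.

Row counts bottom-up:
  S → 6
  γ[b; SUM(d)→f](S) → 4
  π[b](γ[b; SUM(d)→f](S)) → 4
  R → 4
  (π[b](γ[b; SUM(d)→f](S)) ⋈[b=a] R) → 2

== RESULT ==
b | a | v | y
2 | 2 | q | s
3 | 3 | p | s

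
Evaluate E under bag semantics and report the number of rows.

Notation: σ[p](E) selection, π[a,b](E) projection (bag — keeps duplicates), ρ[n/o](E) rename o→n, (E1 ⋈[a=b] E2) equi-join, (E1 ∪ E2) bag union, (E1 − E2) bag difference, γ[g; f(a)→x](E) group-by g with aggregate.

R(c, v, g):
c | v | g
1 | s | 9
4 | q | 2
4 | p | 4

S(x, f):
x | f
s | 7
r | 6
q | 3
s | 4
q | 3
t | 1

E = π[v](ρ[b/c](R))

Subexpression sizes:
  R → 3
  ρ[b/c](R) → 3
  π[v](ρ[b/c](R)) → 3

|E| = 3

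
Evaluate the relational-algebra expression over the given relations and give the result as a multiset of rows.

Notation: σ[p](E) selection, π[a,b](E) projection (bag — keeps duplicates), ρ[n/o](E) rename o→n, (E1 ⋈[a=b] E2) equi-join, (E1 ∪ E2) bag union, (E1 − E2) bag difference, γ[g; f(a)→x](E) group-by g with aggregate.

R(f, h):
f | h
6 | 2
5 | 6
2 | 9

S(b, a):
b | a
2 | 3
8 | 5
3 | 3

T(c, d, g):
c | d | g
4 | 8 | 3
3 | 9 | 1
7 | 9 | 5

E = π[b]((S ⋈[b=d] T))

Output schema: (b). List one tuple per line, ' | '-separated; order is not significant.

Row counts bottom-up:
  S → 3
  T → 3
  (S ⋈[b=d] T) → 1
  π[b]((S ⋈[b=d] T)) → 1

== RESULT ==
b
8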